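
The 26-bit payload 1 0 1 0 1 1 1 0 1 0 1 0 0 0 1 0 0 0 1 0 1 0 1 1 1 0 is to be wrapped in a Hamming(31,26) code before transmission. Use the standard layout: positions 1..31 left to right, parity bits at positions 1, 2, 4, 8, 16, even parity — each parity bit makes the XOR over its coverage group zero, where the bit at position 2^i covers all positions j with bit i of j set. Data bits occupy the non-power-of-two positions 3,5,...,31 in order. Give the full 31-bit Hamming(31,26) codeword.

0111010011101010000100010101110

Place data bits at non-power-of-two positions: b3=1, b5=0, b6=1, b7=0, b9=1, b10=1, b11=1, b12=0, b13=1, b14=0, b15=1, b17=0, b18=0, b19=0, b20=1, b21=0, b22=0, b23=0, b24=1, b25=0, b26=1, b27=0, b28=1, b29=1, b30=1, b31=0.
p1 = XOR of data positions {3,5,7,9,11,13,15,17,19,21,23,25,27,29,31} = 1⊕0⊕0⊕1⊕1⊕1⊕1⊕0⊕0⊕0⊕0⊕0⊕0⊕1⊕0 = 0
p2 = XOR of data positions {3,6,7,10,11,14,15,18,19,22,23,26,27,30,31} = 1⊕1⊕0⊕1⊕1⊕0⊕1⊕0⊕0⊕0⊕0⊕1⊕0⊕1⊕0 = 1
p4 = XOR of data positions {5,6,7,12,13,14,15,20,21,22,23,28,29,30,31} = 0⊕1⊕0⊕0⊕1⊕0⊕1⊕1⊕0⊕0⊕0⊕1⊕1⊕1⊕0 = 1
p8 = XOR of data positions {9,10,11,12,13,14,15,24,25,26,27,28,29,30,31} = 1⊕1⊕1⊕0⊕1⊕0⊕1⊕1⊕0⊕1⊕0⊕1⊕1⊕1⊕0 = 0
p16 = XOR of data positions {17,18,19,20,21,22,23,24,25,26,27,28,29,30,31} = 0⊕0⊕0⊕1⊕0⊕0⊕0⊕1⊕0⊕1⊕0⊕1⊕1⊕1⊕0 = 0
Codeword b1..b31 = 0111010011101010000100010101110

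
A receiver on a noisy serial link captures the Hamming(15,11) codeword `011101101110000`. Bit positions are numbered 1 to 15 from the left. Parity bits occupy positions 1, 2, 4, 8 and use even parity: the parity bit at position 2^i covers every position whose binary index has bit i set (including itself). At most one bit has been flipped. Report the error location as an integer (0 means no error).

12

s1: b1⊕b3⊕b5⊕b7⊕b9⊕b11⊕b13⊕b15 = 0⊕1⊕0⊕1⊕1⊕1⊕0⊕0 = 0
s2: b2⊕b3⊕b6⊕b7⊕b10⊕b11⊕b14⊕b15 = 1⊕1⊕1⊕1⊕1⊕1⊕0⊕0 = 0
s4: b4⊕b5⊕b6⊕b7⊕b12⊕b13⊕b14⊕b15 = 1⊕0⊕1⊕1⊕0⊕0⊕0⊕0 = 1
s8: b8⊕b9⊕b10⊕b11⊕b12⊕b13⊕b14⊕b15 = 0⊕1⊕1⊕1⊕0⊕0⊕0⊕0 = 1
Syndrome (s8...s1) = 1100 → position 12.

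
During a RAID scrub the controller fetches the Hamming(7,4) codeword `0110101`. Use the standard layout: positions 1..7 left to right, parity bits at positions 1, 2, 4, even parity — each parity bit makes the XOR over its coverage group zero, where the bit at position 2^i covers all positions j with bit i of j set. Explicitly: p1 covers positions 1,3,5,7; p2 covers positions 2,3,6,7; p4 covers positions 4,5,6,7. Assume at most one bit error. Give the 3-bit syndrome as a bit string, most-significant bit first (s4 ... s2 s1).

s1: b1⊕b3⊕b5⊕b7 = 0⊕1⊕1⊕1 = 1
s2: b2⊕b3⊕b6⊕b7 = 1⊕1⊕0⊕1 = 1
s4: b4⊕b5⊕b6⊕b7 = 0⊕1⊕0⊕1 = 0
Syndrome (s4...s1) = 011 → position 3.

011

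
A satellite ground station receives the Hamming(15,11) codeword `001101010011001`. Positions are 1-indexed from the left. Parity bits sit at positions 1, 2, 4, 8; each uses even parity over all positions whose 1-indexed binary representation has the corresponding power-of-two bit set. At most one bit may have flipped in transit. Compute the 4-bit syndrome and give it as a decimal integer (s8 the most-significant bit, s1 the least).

s1: b1⊕b3⊕b5⊕b7⊕b9⊕b11⊕b13⊕b15 = 0⊕1⊕0⊕0⊕0⊕1⊕0⊕1 = 1
s2: b2⊕b3⊕b6⊕b7⊕b10⊕b11⊕b14⊕b15 = 0⊕1⊕1⊕0⊕0⊕1⊕0⊕1 = 0
s4: b4⊕b5⊕b6⊕b7⊕b12⊕b13⊕b14⊕b15 = 1⊕0⊕1⊕0⊕1⊕0⊕0⊕1 = 0
s8: b8⊕b9⊕b10⊕b11⊕b12⊕b13⊕b14⊕b15 = 1⊕0⊕0⊕1⊕1⊕0⊕0⊕1 = 0
Syndrome (s8...s1) = 0001 → position 1.

1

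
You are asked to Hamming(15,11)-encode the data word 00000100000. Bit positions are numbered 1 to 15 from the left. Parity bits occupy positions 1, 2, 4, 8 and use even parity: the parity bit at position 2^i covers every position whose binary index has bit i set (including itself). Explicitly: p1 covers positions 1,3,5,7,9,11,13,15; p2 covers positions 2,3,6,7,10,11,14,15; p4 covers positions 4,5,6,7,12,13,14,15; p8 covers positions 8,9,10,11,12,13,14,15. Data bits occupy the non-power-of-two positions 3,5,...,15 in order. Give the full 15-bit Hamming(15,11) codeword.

Place data bits at non-power-of-two positions: b3=0, b5=0, b6=0, b7=0, b9=0, b10=1, b11=0, b12=0, b13=0, b14=0, b15=0.
p1 = XOR of data positions {3,5,7,9,11,13,15} = 0⊕0⊕0⊕0⊕0⊕0⊕0 = 0
p2 = XOR of data positions {3,6,7,10,11,14,15} = 0⊕0⊕0⊕1⊕0⊕0⊕0 = 1
p4 = XOR of data positions {5,6,7,12,13,14,15} = 0⊕0⊕0⊕0⊕0⊕0⊕0 = 0
p8 = XOR of data positions {9,10,11,12,13,14,15} = 0⊕1⊕0⊕0⊕0⊕0⊕0 = 1
Codeword b1..b15 = 010000010100000

010000010100000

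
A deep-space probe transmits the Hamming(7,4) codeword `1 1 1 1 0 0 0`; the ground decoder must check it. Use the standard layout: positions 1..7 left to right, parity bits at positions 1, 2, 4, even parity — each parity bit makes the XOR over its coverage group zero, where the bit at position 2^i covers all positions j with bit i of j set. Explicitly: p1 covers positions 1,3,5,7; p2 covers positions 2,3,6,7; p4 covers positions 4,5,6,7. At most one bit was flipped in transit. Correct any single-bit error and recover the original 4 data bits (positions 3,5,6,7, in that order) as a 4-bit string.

s1: b1⊕b3⊕b5⊕b7 = 1⊕1⊕0⊕0 = 0
s2: b2⊕b3⊕b6⊕b7 = 1⊕1⊕0⊕0 = 0
s4: b4⊕b5⊕b6⊕b7 = 1⊕0⊕0⊕0 = 1
Syndrome (s4...s1) = 100 → position 4.
Flip bit 4: corrected codeword = 1110000
Data bits at positions 3,5,6,7: 1000

1000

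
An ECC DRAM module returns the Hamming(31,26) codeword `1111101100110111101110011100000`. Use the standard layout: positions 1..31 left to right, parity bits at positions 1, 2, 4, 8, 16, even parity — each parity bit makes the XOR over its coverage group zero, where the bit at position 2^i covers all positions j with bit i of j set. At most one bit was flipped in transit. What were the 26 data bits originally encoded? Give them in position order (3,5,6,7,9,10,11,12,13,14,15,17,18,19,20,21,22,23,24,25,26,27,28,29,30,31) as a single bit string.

s1: b1⊕b3⊕b5⊕b7⊕b9⊕b11⊕b13⊕b15⊕b17⊕b19⊕b21⊕b23⊕b25⊕b27⊕b29⊕b31 = 1⊕1⊕1⊕1⊕0⊕1⊕0⊕1⊕1⊕1⊕1⊕0⊕1⊕0⊕0⊕0 = 0
s2: b2⊕b3⊕b6⊕b7⊕b10⊕b11⊕b14⊕b15⊕b18⊕b19⊕b22⊕b23⊕b26⊕b27⊕b30⊕b31 = 1⊕1⊕0⊕1⊕0⊕1⊕1⊕1⊕0⊕1⊕0⊕0⊕1⊕0⊕0⊕0 = 0
s4: b4⊕b5⊕b6⊕b7⊕b12⊕b13⊕b14⊕b15⊕b20⊕b21⊕b22⊕b23⊕b28⊕b29⊕b30⊕b31 = 1⊕1⊕0⊕1⊕1⊕0⊕1⊕1⊕1⊕1⊕0⊕0⊕0⊕0⊕0⊕0 = 0
s8: b8⊕b9⊕b10⊕b11⊕b12⊕b13⊕b14⊕b15⊕b24⊕b25⊕b26⊕b27⊕b28⊕b29⊕b30⊕b31 = 1⊕0⊕0⊕1⊕1⊕0⊕1⊕1⊕1⊕1⊕1⊕0⊕0⊕0⊕0⊕0 = 0
s16: b16⊕b17⊕b18⊕b19⊕b20⊕b21⊕b22⊕b23⊕b24⊕b25⊕b26⊕b27⊕b28⊕b29⊕b30⊕b31 = 1⊕1⊕0⊕1⊕1⊕1⊕0⊕0⊕1⊕1⊕1⊕0⊕0⊕0⊕0⊕0 = 0
Syndrome (s16...s1) = 00000 → position 0 (no error).
No correction needed.
Data bits at positions 3,5,6,7,9,10,11,12,13,14,15,17,18,19,20,21,22,23,24,25,26,27,28,29,30,31: 11010011011101110011100000

11010011011101110011100000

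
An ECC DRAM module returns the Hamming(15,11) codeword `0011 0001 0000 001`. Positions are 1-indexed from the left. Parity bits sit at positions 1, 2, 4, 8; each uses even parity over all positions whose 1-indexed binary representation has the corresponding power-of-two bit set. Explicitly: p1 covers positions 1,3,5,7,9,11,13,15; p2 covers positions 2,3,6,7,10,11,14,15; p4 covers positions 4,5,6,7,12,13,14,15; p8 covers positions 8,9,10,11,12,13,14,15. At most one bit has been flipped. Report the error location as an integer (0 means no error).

0

s1: b1⊕b3⊕b5⊕b7⊕b9⊕b11⊕b13⊕b15 = 0⊕1⊕0⊕0⊕0⊕0⊕0⊕1 = 0
s2: b2⊕b3⊕b6⊕b7⊕b10⊕b11⊕b14⊕b15 = 0⊕1⊕0⊕0⊕0⊕0⊕0⊕1 = 0
s4: b4⊕b5⊕b6⊕b7⊕b12⊕b13⊕b14⊕b15 = 1⊕0⊕0⊕0⊕0⊕0⊕0⊕1 = 0
s8: b8⊕b9⊕b10⊕b11⊕b12⊕b13⊕b14⊕b15 = 1⊕0⊕0⊕0⊕0⊕0⊕0⊕1 = 0
Syndrome (s8...s1) = 0000 → position 0 (no error).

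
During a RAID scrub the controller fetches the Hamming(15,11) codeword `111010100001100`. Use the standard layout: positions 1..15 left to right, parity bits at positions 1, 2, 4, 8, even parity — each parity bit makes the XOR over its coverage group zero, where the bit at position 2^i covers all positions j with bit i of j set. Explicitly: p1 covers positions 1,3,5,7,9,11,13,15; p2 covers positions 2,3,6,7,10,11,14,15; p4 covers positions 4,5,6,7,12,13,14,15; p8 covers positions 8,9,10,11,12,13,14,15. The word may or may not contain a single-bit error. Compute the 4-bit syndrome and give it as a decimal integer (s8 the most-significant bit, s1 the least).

s1: b1⊕b3⊕b5⊕b7⊕b9⊕b11⊕b13⊕b15 = 1⊕1⊕1⊕1⊕0⊕0⊕1⊕0 = 1
s2: b2⊕b3⊕b6⊕b7⊕b10⊕b11⊕b14⊕b15 = 1⊕1⊕0⊕1⊕0⊕0⊕0⊕0 = 1
s4: b4⊕b5⊕b6⊕b7⊕b12⊕b13⊕b14⊕b15 = 0⊕1⊕0⊕1⊕1⊕1⊕0⊕0 = 0
s8: b8⊕b9⊕b10⊕b11⊕b12⊕b13⊕b14⊕b15 = 0⊕0⊕0⊕0⊕1⊕1⊕0⊕0 = 0
Syndrome (s8...s1) = 0011 → position 3.

3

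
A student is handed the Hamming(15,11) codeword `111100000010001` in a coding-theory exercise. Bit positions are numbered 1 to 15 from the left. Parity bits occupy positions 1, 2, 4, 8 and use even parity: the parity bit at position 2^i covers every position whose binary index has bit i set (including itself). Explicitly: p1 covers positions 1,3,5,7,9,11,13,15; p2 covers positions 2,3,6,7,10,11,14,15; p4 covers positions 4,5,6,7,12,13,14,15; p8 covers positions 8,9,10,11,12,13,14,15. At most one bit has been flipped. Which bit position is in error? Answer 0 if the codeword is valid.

s1: b1⊕b3⊕b5⊕b7⊕b9⊕b11⊕b13⊕b15 = 1⊕1⊕0⊕0⊕0⊕1⊕0⊕1 = 0
s2: b2⊕b3⊕b6⊕b7⊕b10⊕b11⊕b14⊕b15 = 1⊕1⊕0⊕0⊕0⊕1⊕0⊕1 = 0
s4: b4⊕b5⊕b6⊕b7⊕b12⊕b13⊕b14⊕b15 = 1⊕0⊕0⊕0⊕0⊕0⊕0⊕1 = 0
s8: b8⊕b9⊕b10⊕b11⊕b12⊕b13⊕b14⊕b15 = 0⊕0⊕0⊕1⊕0⊕0⊕0⊕1 = 0
Syndrome (s8...s1) = 0000 → position 0 (no error).

0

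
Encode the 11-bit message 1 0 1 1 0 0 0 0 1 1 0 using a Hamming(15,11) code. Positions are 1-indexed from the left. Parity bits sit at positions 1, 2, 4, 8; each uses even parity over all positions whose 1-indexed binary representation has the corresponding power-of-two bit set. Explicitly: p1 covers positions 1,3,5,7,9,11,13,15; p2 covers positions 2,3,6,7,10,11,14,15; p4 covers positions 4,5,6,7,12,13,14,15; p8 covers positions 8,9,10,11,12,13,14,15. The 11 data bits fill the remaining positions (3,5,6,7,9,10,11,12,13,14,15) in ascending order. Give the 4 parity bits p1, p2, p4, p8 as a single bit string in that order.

1000

Place data bits at non-power-of-two positions: b3=1, b5=0, b6=1, b7=1, b9=0, b10=0, b11=0, b12=0, b13=1, b14=1, b15=0.
p1 = XOR of data positions {3,5,7,9,11,13,15} = 1⊕0⊕1⊕0⊕0⊕1⊕0 = 1
p2 = XOR of data positions {3,6,7,10,11,14,15} = 1⊕1⊕1⊕0⊕0⊕1⊕0 = 0
p4 = XOR of data positions {5,6,7,12,13,14,15} = 0⊕1⊕1⊕0⊕1⊕1⊕0 = 0
p8 = XOR of data positions {9,10,11,12,13,14,15} = 0⊕0⊕0⊕0⊕1⊕1⊕0 = 0
Parity bits p1,p2,p4,p8 = 1000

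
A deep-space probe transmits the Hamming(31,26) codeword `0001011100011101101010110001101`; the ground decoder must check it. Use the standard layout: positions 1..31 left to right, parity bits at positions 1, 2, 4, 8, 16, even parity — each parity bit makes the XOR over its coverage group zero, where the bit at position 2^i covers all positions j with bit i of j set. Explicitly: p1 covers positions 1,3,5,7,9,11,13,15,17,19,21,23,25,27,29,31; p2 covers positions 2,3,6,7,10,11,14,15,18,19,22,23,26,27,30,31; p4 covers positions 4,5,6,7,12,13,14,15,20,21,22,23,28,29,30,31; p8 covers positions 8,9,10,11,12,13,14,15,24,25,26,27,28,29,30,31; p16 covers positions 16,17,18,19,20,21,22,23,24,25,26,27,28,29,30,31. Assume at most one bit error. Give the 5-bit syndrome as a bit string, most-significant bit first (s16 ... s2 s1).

10100

s1: b1⊕b3⊕b5⊕b7⊕b9⊕b11⊕b13⊕b15⊕b17⊕b19⊕b21⊕b23⊕b25⊕b27⊕b29⊕b31 = 0⊕0⊕0⊕1⊕0⊕0⊕1⊕0⊕1⊕1⊕1⊕1⊕0⊕0⊕1⊕1 = 0
s2: b2⊕b3⊕b6⊕b7⊕b10⊕b11⊕b14⊕b15⊕b18⊕b19⊕b22⊕b23⊕b26⊕b27⊕b30⊕b31 = 0⊕0⊕1⊕1⊕0⊕0⊕1⊕0⊕0⊕1⊕0⊕1⊕0⊕0⊕0⊕1 = 0
s4: b4⊕b5⊕b6⊕b7⊕b12⊕b13⊕b14⊕b15⊕b20⊕b21⊕b22⊕b23⊕b28⊕b29⊕b30⊕b31 = 1⊕0⊕1⊕1⊕1⊕1⊕1⊕0⊕0⊕1⊕0⊕1⊕1⊕1⊕0⊕1 = 1
s8: b8⊕b9⊕b10⊕b11⊕b12⊕b13⊕b14⊕b15⊕b24⊕b25⊕b26⊕b27⊕b28⊕b29⊕b30⊕b31 = 1⊕0⊕0⊕0⊕1⊕1⊕1⊕0⊕1⊕0⊕0⊕0⊕1⊕1⊕0⊕1 = 0
s16: b16⊕b17⊕b18⊕b19⊕b20⊕b21⊕b22⊕b23⊕b24⊕b25⊕b26⊕b27⊕b28⊕b29⊕b30⊕b31 = 1⊕1⊕0⊕1⊕0⊕1⊕0⊕1⊕1⊕0⊕0⊕0⊕1⊕1⊕0⊕1 = 1
Syndrome (s16...s1) = 10100 → position 20.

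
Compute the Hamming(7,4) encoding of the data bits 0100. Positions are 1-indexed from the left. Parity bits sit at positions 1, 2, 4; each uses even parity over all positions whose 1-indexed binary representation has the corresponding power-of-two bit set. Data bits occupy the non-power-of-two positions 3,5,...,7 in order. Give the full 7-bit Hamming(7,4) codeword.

Place data bits at non-power-of-two positions: b3=0, b5=1, b6=0, b7=0.
p1 = XOR of data positions {3,5,7} = 0⊕1⊕0 = 1
p2 = XOR of data positions {3,6,7} = 0⊕0⊕0 = 0
p4 = XOR of data positions {5,6,7} = 1⊕0⊕0 = 1
Codeword b1..b7 = 1001100

1001100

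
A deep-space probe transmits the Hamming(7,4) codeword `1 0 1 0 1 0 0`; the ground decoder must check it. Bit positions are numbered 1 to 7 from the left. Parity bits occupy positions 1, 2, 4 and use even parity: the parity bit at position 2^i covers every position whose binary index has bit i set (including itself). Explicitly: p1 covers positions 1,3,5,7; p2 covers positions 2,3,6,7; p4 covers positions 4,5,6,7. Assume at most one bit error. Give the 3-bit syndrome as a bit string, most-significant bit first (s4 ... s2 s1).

111

s1: b1⊕b3⊕b5⊕b7 = 1⊕1⊕1⊕0 = 1
s2: b2⊕b3⊕b6⊕b7 = 0⊕1⊕0⊕0 = 1
s4: b4⊕b5⊕b6⊕b7 = 0⊕1⊕0⊕0 = 1
Syndrome (s4...s1) = 111 → position 7.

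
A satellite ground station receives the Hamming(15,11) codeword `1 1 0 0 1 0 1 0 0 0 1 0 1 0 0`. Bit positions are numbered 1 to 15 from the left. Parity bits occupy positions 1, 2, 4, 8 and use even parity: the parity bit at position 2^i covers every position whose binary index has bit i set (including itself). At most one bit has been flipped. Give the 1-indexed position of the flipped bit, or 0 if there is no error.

7

s1: b1⊕b3⊕b5⊕b7⊕b9⊕b11⊕b13⊕b15 = 1⊕0⊕1⊕1⊕0⊕1⊕1⊕0 = 1
s2: b2⊕b3⊕b6⊕b7⊕b10⊕b11⊕b14⊕b15 = 1⊕0⊕0⊕1⊕0⊕1⊕0⊕0 = 1
s4: b4⊕b5⊕b6⊕b7⊕b12⊕b13⊕b14⊕b15 = 0⊕1⊕0⊕1⊕0⊕1⊕0⊕0 = 1
s8: b8⊕b9⊕b10⊕b11⊕b12⊕b13⊕b14⊕b15 = 0⊕0⊕0⊕1⊕0⊕1⊕0⊕0 = 0
Syndrome (s8...s1) = 0111 → position 7.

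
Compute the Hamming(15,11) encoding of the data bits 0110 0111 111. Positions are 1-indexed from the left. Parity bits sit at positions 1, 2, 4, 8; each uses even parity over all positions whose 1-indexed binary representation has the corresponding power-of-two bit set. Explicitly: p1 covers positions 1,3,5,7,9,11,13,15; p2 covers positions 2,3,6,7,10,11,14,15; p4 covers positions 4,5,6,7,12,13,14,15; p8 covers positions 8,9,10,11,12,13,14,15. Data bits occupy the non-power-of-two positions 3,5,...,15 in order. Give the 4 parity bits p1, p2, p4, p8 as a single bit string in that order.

Place data bits at non-power-of-two positions: b3=0, b5=1, b6=1, b7=0, b9=0, b10=1, b11=1, b12=1, b13=1, b14=1, b15=1.
p1 = XOR of data positions {3,5,7,9,11,13,15} = 0⊕1⊕0⊕0⊕1⊕1⊕1 = 0
p2 = XOR of data positions {3,6,7,10,11,14,15} = 0⊕1⊕0⊕1⊕1⊕1⊕1 = 1
p4 = XOR of data positions {5,6,7,12,13,14,15} = 1⊕1⊕0⊕1⊕1⊕1⊕1 = 0
p8 = XOR of data positions {9,10,11,12,13,14,15} = 0⊕1⊕1⊕1⊕1⊕1⊕1 = 0
Parity bits p1,p2,p4,p8 = 0100

0100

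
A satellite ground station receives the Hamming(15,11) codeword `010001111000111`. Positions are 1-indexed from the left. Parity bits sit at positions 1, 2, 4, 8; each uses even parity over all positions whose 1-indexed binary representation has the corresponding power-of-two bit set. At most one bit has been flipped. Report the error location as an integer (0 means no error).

s1: b1⊕b3⊕b5⊕b7⊕b9⊕b11⊕b13⊕b15 = 0⊕0⊕0⊕1⊕1⊕0⊕1⊕1 = 0
s2: b2⊕b3⊕b6⊕b7⊕b10⊕b11⊕b14⊕b15 = 1⊕0⊕1⊕1⊕0⊕0⊕1⊕1 = 1
s4: b4⊕b5⊕b6⊕b7⊕b12⊕b13⊕b14⊕b15 = 0⊕0⊕1⊕1⊕0⊕1⊕1⊕1 = 1
s8: b8⊕b9⊕b10⊕b11⊕b12⊕b13⊕b14⊕b15 = 1⊕1⊕0⊕0⊕0⊕1⊕1⊕1 = 1
Syndrome (s8...s1) = 1110 → position 14.

14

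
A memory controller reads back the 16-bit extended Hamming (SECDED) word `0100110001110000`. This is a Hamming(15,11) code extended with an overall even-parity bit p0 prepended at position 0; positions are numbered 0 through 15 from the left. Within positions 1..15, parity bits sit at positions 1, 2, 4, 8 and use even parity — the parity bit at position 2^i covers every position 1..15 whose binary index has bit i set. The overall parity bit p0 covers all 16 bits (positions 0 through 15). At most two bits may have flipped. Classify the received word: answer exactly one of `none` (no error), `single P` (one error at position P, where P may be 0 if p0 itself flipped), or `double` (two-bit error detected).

double

s1: b1⊕b3⊕b5⊕b7⊕b9⊕b11⊕b13⊕b15 = 1⊕0⊕1⊕0⊕1⊕1⊕0⊕0 = 0
s2: b2⊕b3⊕b6⊕b7⊕b10⊕b11⊕b14⊕b15 = 0⊕0⊕0⊕0⊕1⊕1⊕0⊕0 = 0
s4: b4⊕b5⊕b6⊕b7⊕b12⊕b13⊕b14⊕b15 = 1⊕1⊕0⊕0⊕0⊕0⊕0⊕0 = 0
s8: b8⊕b9⊕b10⊕b11⊕b12⊕b13⊕b14⊕b15 = 0⊕1⊕1⊕1⊕0⊕0⊕0⊕0 = 1
Syndrome (s8...s1) = 1000 → position 8.
Overall parity (XOR of all 16 bits, including p0): 0⊕1⊕0⊕0⊕1⊕1⊕0⊕0⊕0⊕1⊕1⊕1⊕0⊕0⊕0⊕0 = 0
Overall=0, syndrome position=8 → double-bit error detected (uncorrectable).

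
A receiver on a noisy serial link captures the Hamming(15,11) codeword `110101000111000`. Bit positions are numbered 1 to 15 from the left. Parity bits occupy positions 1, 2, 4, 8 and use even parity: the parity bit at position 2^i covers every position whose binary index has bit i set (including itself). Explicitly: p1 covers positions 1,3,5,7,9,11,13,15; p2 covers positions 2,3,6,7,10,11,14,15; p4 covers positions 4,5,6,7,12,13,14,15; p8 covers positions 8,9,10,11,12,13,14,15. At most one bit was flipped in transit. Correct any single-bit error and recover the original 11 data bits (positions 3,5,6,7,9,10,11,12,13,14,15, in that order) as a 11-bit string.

s1: b1⊕b3⊕b5⊕b7⊕b9⊕b11⊕b13⊕b15 = 1⊕0⊕0⊕0⊕0⊕1⊕0⊕0 = 0
s2: b2⊕b3⊕b6⊕b7⊕b10⊕b11⊕b14⊕b15 = 1⊕0⊕1⊕0⊕1⊕1⊕0⊕0 = 0
s4: b4⊕b5⊕b6⊕b7⊕b12⊕b13⊕b14⊕b15 = 1⊕0⊕1⊕0⊕1⊕0⊕0⊕0 = 1
s8: b8⊕b9⊕b10⊕b11⊕b12⊕b13⊕b14⊕b15 = 0⊕0⊕1⊕1⊕1⊕0⊕0⊕0 = 1
Syndrome (s8...s1) = 1100 → position 12.
Flip bit 12: corrected codeword = 110101000110000
Data bits at positions 3,5,6,7,9,10,11,12,13,14,15: 00100110000

00100110000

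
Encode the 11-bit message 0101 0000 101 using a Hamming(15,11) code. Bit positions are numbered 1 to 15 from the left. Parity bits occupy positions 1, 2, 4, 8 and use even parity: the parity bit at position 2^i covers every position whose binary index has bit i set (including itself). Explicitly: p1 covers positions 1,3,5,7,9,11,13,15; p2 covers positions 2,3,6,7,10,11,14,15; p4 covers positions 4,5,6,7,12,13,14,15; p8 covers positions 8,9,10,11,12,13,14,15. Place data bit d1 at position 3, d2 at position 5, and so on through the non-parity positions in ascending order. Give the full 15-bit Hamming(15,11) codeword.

000010100000101

Place data bits at non-power-of-two positions: b3=0, b5=1, b6=0, b7=1, b9=0, b10=0, b11=0, b12=0, b13=1, b14=0, b15=1.
p1 = XOR of data positions {3,5,7,9,11,13,15} = 0⊕1⊕1⊕0⊕0⊕1⊕1 = 0
p2 = XOR of data positions {3,6,7,10,11,14,15} = 0⊕0⊕1⊕0⊕0⊕0⊕1 = 0
p4 = XOR of data positions {5,6,7,12,13,14,15} = 1⊕0⊕1⊕0⊕1⊕0⊕1 = 0
p8 = XOR of data positions {9,10,11,12,13,14,15} = 0⊕0⊕0⊕0⊕1⊕0⊕1 = 0
Codeword b1..b15 = 000010100000101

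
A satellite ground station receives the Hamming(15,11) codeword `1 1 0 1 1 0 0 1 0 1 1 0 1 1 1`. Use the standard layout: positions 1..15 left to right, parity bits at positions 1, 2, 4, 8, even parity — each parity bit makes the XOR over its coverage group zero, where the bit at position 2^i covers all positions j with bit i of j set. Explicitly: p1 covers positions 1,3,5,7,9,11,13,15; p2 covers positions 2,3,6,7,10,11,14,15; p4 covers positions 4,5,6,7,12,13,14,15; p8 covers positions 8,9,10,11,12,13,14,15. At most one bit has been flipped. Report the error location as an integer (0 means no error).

7

s1: b1⊕b3⊕b5⊕b7⊕b9⊕b11⊕b13⊕b15 = 1⊕0⊕1⊕0⊕0⊕1⊕1⊕1 = 1
s2: b2⊕b3⊕b6⊕b7⊕b10⊕b11⊕b14⊕b15 = 1⊕0⊕0⊕0⊕1⊕1⊕1⊕1 = 1
s4: b4⊕b5⊕b6⊕b7⊕b12⊕b13⊕b14⊕b15 = 1⊕1⊕0⊕0⊕0⊕1⊕1⊕1 = 1
s8: b8⊕b9⊕b10⊕b11⊕b12⊕b13⊕b14⊕b15 = 1⊕0⊕1⊕1⊕0⊕1⊕1⊕1 = 0
Syndrome (s8...s1) = 0111 → position 7.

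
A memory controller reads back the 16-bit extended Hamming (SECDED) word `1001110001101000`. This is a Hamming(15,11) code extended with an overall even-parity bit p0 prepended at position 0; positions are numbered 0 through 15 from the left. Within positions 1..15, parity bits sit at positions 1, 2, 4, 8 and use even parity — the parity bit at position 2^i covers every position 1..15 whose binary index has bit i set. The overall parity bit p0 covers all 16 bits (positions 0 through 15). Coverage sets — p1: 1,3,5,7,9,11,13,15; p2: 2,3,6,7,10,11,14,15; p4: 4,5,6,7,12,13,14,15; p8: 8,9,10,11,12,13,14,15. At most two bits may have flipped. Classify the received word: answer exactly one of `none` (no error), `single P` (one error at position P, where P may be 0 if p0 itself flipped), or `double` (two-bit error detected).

s1: b1⊕b3⊕b5⊕b7⊕b9⊕b11⊕b13⊕b15 = 0⊕1⊕1⊕0⊕1⊕0⊕0⊕0 = 1
s2: b2⊕b3⊕b6⊕b7⊕b10⊕b11⊕b14⊕b15 = 0⊕1⊕0⊕0⊕1⊕0⊕0⊕0 = 0
s4: b4⊕b5⊕b6⊕b7⊕b12⊕b13⊕b14⊕b15 = 1⊕1⊕0⊕0⊕1⊕0⊕0⊕0 = 1
s8: b8⊕b9⊕b10⊕b11⊕b12⊕b13⊕b14⊕b15 = 0⊕1⊕1⊕0⊕1⊕0⊕0⊕0 = 1
Syndrome (s8...s1) = 1101 → position 13.
Overall parity (XOR of all 16 bits, including p0): 1⊕0⊕0⊕1⊕1⊕1⊕0⊕0⊕0⊕1⊕1⊕0⊕1⊕0⊕0⊕0 = 1
Overall=1, syndrome position=13 → single-bit error at position 13.

single 13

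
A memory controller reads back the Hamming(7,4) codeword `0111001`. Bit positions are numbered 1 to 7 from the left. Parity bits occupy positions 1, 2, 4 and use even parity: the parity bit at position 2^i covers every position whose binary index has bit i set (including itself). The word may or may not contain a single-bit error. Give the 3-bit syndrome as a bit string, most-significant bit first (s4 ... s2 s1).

010

s1: b1⊕b3⊕b5⊕b7 = 0⊕1⊕0⊕1 = 0
s2: b2⊕b3⊕b6⊕b7 = 1⊕1⊕0⊕1 = 1
s4: b4⊕b5⊕b6⊕b7 = 1⊕0⊕0⊕1 = 0
Syndrome (s4...s1) = 010 → position 2.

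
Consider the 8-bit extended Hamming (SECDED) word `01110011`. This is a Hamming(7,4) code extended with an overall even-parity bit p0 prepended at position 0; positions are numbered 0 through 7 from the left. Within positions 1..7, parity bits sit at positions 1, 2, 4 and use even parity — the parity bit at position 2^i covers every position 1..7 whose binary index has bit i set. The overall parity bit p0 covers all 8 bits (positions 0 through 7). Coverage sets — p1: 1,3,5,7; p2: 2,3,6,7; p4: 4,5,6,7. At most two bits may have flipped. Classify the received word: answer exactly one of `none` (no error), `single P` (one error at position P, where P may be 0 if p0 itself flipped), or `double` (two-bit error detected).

single 1

s1: b1⊕b3⊕b5⊕b7 = 1⊕1⊕0⊕1 = 1
s2: b2⊕b3⊕b6⊕b7 = 1⊕1⊕1⊕1 = 0
s4: b4⊕b5⊕b6⊕b7 = 0⊕0⊕1⊕1 = 0
Syndrome (s4...s1) = 001 → position 1.
Overall parity (XOR of all 8 bits, including p0): 0⊕1⊕1⊕1⊕0⊕0⊕1⊕1 = 1
Overall=1, syndrome position=1 → single-bit error at position 1.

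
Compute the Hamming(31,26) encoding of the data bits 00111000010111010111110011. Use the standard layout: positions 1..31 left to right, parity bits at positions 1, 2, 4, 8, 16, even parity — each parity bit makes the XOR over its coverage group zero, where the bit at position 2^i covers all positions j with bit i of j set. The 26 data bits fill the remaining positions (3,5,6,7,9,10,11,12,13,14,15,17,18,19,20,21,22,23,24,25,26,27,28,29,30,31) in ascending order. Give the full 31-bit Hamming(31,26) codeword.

Place data bits at non-power-of-two positions: b3=0, b5=0, b6=1, b7=1, b9=1, b10=0, b11=0, b12=0, b13=0, b14=1, b15=0, b17=1, b18=1, b19=1, b20=0, b21=1, b22=0, b23=1, b24=1, b25=1, b26=1, b27=1, b28=0, b29=0, b30=1, b31=1.
p1 = XOR of data positions {3,5,7,9,11,13,15,17,19,21,23,25,27,29,31} = 0⊕0⊕1⊕1⊕0⊕0⊕0⊕1⊕1⊕1⊕1⊕1⊕1⊕0⊕1 = 1
p2 = XOR of data positions {3,6,7,10,11,14,15,18,19,22,23,26,27,30,31} = 0⊕1⊕1⊕0⊕0⊕1⊕0⊕1⊕1⊕0⊕1⊕1⊕1⊕1⊕1 = 0
p4 = XOR of data positions {5,6,7,12,13,14,15,20,21,22,23,28,29,30,31} = 0⊕1⊕1⊕0⊕0⊕1⊕0⊕0⊕1⊕0⊕1⊕0⊕0⊕1⊕1 = 1
p8 = XOR of data positions {9,10,11,12,13,14,15,24,25,26,27,28,29,30,31} = 1⊕0⊕0⊕0⊕0⊕1⊕0⊕1⊕1⊕1⊕1⊕0⊕0⊕1⊕1 = 0
p16 = XOR of data positions {17,18,19,20,21,22,23,24,25,26,27,28,29,30,31} = 1⊕1⊕1⊕0⊕1⊕0⊕1⊕1⊕1⊕1⊕1⊕0⊕0⊕1⊕1 = 1
Codeword b1..b31 = 1001011010000101111010111110011

1001011010000101111010111110011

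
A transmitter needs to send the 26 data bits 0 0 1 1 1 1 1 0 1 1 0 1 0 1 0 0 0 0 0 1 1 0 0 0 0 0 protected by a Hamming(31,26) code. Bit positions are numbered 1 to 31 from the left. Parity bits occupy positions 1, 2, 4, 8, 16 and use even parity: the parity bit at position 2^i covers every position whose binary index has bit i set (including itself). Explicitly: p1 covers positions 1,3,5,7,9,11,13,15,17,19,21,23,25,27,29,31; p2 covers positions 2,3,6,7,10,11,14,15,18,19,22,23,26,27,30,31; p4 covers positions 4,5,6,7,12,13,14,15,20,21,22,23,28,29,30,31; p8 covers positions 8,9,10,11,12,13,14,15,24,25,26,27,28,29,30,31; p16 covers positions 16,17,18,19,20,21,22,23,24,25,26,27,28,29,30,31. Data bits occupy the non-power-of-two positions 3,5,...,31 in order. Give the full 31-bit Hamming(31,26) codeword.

1100011111101100101000001100000

Place data bits at non-power-of-two positions: b3=0, b5=0, b6=1, b7=1, b9=1, b10=1, b11=1, b12=0, b13=1, b14=1, b15=0, b17=1, b18=0, b19=1, b20=0, b21=0, b22=0, b23=0, b24=0, b25=1, b26=1, b27=0, b28=0, b29=0, b30=0, b31=0.
p1 = XOR of data positions {3,5,7,9,11,13,15,17,19,21,23,25,27,29,31} = 0⊕0⊕1⊕1⊕1⊕1⊕0⊕1⊕1⊕0⊕0⊕1⊕0⊕0⊕0 = 1
p2 = XOR of data positions {3,6,7,10,11,14,15,18,19,22,23,26,27,30,31} = 0⊕1⊕1⊕1⊕1⊕1⊕0⊕0⊕1⊕0⊕0⊕1⊕0⊕0⊕0 = 1
p4 = XOR of data positions {5,6,7,12,13,14,15,20,21,22,23,28,29,30,31} = 0⊕1⊕1⊕0⊕1⊕1⊕0⊕0⊕0⊕0⊕0⊕0⊕0⊕0⊕0 = 0
p8 = XOR of data positions {9,10,11,12,13,14,15,24,25,26,27,28,29,30,31} = 1⊕1⊕1⊕0⊕1⊕1⊕0⊕0⊕1⊕1⊕0⊕0⊕0⊕0⊕0 = 1
p16 = XOR of data positions {17,18,19,20,21,22,23,24,25,26,27,28,29,30,31} = 1⊕0⊕1⊕0⊕0⊕0⊕0⊕0⊕1⊕1⊕0⊕0⊕0⊕0⊕0 = 0
Codeword b1..b31 = 1100011111101100101000001100000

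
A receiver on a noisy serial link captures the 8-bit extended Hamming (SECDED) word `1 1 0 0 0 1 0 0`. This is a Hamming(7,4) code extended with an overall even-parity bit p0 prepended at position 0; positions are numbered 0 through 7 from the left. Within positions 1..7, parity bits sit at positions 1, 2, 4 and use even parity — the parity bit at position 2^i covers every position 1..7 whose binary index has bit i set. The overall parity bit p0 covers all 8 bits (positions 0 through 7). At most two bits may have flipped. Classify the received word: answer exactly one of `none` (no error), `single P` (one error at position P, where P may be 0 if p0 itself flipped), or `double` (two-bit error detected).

single 4

s1: b1⊕b3⊕b5⊕b7 = 1⊕0⊕1⊕0 = 0
s2: b2⊕b3⊕b6⊕b7 = 0⊕0⊕0⊕0 = 0
s4: b4⊕b5⊕b6⊕b7 = 0⊕1⊕0⊕0 = 1
Syndrome (s4...s1) = 100 → position 4.
Overall parity (XOR of all 8 bits, including p0): 1⊕1⊕0⊕0⊕0⊕1⊕0⊕0 = 1
Overall=1, syndrome position=4 → single-bit error at position 4.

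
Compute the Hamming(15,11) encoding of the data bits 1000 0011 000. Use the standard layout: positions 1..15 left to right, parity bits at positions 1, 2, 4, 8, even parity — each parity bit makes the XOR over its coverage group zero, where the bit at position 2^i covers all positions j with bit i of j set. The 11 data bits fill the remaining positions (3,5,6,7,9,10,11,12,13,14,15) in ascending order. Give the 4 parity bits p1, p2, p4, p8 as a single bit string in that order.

Place data bits at non-power-of-two positions: b3=1, b5=0, b6=0, b7=0, b9=0, b10=0, b11=1, b12=1, b13=0, b14=0, b15=0.
p1 = XOR of data positions {3,5,7,9,11,13,15} = 1⊕0⊕0⊕0⊕1⊕0⊕0 = 0
p2 = XOR of data positions {3,6,7,10,11,14,15} = 1⊕0⊕0⊕0⊕1⊕0⊕0 = 0
p4 = XOR of data positions {5,6,7,12,13,14,15} = 0⊕0⊕0⊕1⊕0⊕0⊕0 = 1
p8 = XOR of data positions {9,10,11,12,13,14,15} = 0⊕0⊕1⊕1⊕0⊕0⊕0 = 0
Parity bits p1,p2,p4,p8 = 0010

0010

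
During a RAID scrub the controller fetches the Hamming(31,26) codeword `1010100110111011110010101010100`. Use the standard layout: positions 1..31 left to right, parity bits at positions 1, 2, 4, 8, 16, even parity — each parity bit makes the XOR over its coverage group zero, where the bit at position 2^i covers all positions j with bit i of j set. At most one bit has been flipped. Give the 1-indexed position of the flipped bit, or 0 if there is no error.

s1: b1⊕b3⊕b5⊕b7⊕b9⊕b11⊕b13⊕b15⊕b17⊕b19⊕b21⊕b23⊕b25⊕b27⊕b29⊕b31 = 1⊕1⊕1⊕0⊕1⊕1⊕1⊕1⊕1⊕0⊕1⊕1⊕1⊕1⊕1⊕0 = 1
s2: b2⊕b3⊕b6⊕b7⊕b10⊕b11⊕b14⊕b15⊕b18⊕b19⊕b22⊕b23⊕b26⊕b27⊕b30⊕b31 = 0⊕1⊕0⊕0⊕0⊕1⊕0⊕1⊕1⊕0⊕0⊕1⊕0⊕1⊕0⊕0 = 0
s4: b4⊕b5⊕b6⊕b7⊕b12⊕b13⊕b14⊕b15⊕b20⊕b21⊕b22⊕b23⊕b28⊕b29⊕b30⊕b31 = 0⊕1⊕0⊕0⊕1⊕1⊕0⊕1⊕0⊕1⊕0⊕1⊕0⊕1⊕0⊕0 = 1
s8: b8⊕b9⊕b10⊕b11⊕b12⊕b13⊕b14⊕b15⊕b24⊕b25⊕b26⊕b27⊕b28⊕b29⊕b30⊕b31 = 1⊕1⊕0⊕1⊕1⊕1⊕0⊕1⊕0⊕1⊕0⊕1⊕0⊕1⊕0⊕0 = 1
s16: b16⊕b17⊕b18⊕b19⊕b20⊕b21⊕b22⊕b23⊕b24⊕b25⊕b26⊕b27⊕b28⊕b29⊕b30⊕b31 = 1⊕1⊕1⊕0⊕0⊕1⊕0⊕1⊕0⊕1⊕0⊕1⊕0⊕1⊕0⊕0 = 0
Syndrome (s16...s1) = 01101 → position 13.

13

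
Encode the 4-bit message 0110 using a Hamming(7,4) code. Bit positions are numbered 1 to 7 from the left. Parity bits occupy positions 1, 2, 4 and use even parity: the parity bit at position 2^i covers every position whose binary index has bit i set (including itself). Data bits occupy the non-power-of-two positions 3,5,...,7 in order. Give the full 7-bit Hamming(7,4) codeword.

Place data bits at non-power-of-two positions: b3=0, b5=1, b6=1, b7=0.
p1 = XOR of data positions {3,5,7} = 0⊕1⊕0 = 1
p2 = XOR of data positions {3,6,7} = 0⊕1⊕0 = 1
p4 = XOR of data positions {5,6,7} = 1⊕1⊕0 = 0
Codeword b1..b7 = 1100110

1100110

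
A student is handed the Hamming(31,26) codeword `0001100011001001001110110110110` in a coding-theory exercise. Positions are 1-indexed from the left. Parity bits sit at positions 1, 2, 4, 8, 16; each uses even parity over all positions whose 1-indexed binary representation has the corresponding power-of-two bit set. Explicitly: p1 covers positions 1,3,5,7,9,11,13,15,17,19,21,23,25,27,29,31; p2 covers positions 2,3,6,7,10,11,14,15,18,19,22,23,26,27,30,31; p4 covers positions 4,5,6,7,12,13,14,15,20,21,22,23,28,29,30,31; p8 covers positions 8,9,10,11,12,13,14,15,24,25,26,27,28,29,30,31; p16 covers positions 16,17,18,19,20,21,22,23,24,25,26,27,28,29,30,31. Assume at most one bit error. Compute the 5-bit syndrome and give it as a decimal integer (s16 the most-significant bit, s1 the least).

s1: b1⊕b3⊕b5⊕b7⊕b9⊕b11⊕b13⊕b15⊕b17⊕b19⊕b21⊕b23⊕b25⊕b27⊕b29⊕b31 = 0⊕0⊕1⊕0⊕1⊕0⊕1⊕0⊕0⊕1⊕1⊕1⊕0⊕1⊕1⊕0 = 0
s2: b2⊕b3⊕b6⊕b7⊕b10⊕b11⊕b14⊕b15⊕b18⊕b19⊕b22⊕b23⊕b26⊕b27⊕b30⊕b31 = 0⊕0⊕0⊕0⊕1⊕0⊕0⊕0⊕0⊕1⊕0⊕1⊕1⊕1⊕1⊕0 = 0
s4: b4⊕b5⊕b6⊕b7⊕b12⊕b13⊕b14⊕b15⊕b20⊕b21⊕b22⊕b23⊕b28⊕b29⊕b30⊕b31 = 1⊕1⊕0⊕0⊕0⊕1⊕0⊕0⊕1⊕1⊕0⊕1⊕0⊕1⊕1⊕0 = 0
s8: b8⊕b9⊕b10⊕b11⊕b12⊕b13⊕b14⊕b15⊕b24⊕b25⊕b26⊕b27⊕b28⊕b29⊕b30⊕b31 = 0⊕1⊕1⊕0⊕0⊕1⊕0⊕0⊕1⊕0⊕1⊕1⊕0⊕1⊕1⊕0 = 0
s16: b16⊕b17⊕b18⊕b19⊕b20⊕b21⊕b22⊕b23⊕b24⊕b25⊕b26⊕b27⊕b28⊕b29⊕b30⊕b31 = 1⊕0⊕0⊕1⊕1⊕1⊕0⊕1⊕1⊕0⊕1⊕1⊕0⊕1⊕1⊕0 = 0
Syndrome (s16...s1) = 00000 → position 0 (no error).

0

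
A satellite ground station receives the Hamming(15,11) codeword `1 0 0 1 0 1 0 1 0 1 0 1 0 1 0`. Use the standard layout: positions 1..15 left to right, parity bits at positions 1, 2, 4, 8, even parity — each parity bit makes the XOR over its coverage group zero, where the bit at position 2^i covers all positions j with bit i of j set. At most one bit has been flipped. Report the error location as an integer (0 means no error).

s1: b1⊕b3⊕b5⊕b7⊕b9⊕b11⊕b13⊕b15 = 1⊕0⊕0⊕0⊕0⊕0⊕0⊕0 = 1
s2: b2⊕b3⊕b6⊕b7⊕b10⊕b11⊕b14⊕b15 = 0⊕0⊕1⊕0⊕1⊕0⊕1⊕0 = 1
s4: b4⊕b5⊕b6⊕b7⊕b12⊕b13⊕b14⊕b15 = 1⊕0⊕1⊕0⊕1⊕0⊕1⊕0 = 0
s8: b8⊕b9⊕b10⊕b11⊕b12⊕b13⊕b14⊕b15 = 1⊕0⊕1⊕0⊕1⊕0⊕1⊕0 = 0
Syndrome (s8...s1) = 0011 → position 3.

3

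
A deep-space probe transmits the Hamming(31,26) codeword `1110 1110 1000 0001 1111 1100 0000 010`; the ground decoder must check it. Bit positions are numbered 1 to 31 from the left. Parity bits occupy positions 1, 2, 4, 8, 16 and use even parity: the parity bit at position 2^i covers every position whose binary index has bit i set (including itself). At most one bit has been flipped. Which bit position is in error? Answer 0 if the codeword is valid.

s1: b1⊕b3⊕b5⊕b7⊕b9⊕b11⊕b13⊕b15⊕b17⊕b19⊕b21⊕b23⊕b25⊕b27⊕b29⊕b31 = 1⊕1⊕1⊕1⊕1⊕0⊕0⊕0⊕1⊕1⊕1⊕0⊕0⊕0⊕0⊕0 = 0
s2: b2⊕b3⊕b6⊕b7⊕b10⊕b11⊕b14⊕b15⊕b18⊕b19⊕b22⊕b23⊕b26⊕b27⊕b30⊕b31 = 1⊕1⊕1⊕1⊕0⊕0⊕0⊕0⊕1⊕1⊕1⊕0⊕0⊕0⊕1⊕0 = 0
s4: b4⊕b5⊕b6⊕b7⊕b12⊕b13⊕b14⊕b15⊕b20⊕b21⊕b22⊕b23⊕b28⊕b29⊕b30⊕b31 = 0⊕1⊕1⊕1⊕0⊕0⊕0⊕0⊕1⊕1⊕1⊕0⊕0⊕0⊕1⊕0 = 1
s8: b8⊕b9⊕b10⊕b11⊕b12⊕b13⊕b14⊕b15⊕b24⊕b25⊕b26⊕b27⊕b28⊕b29⊕b30⊕b31 = 0⊕1⊕0⊕0⊕0⊕0⊕0⊕0⊕0⊕0⊕0⊕0⊕0⊕0⊕1⊕0 = 0
s16: b16⊕b17⊕b18⊕b19⊕b20⊕b21⊕b22⊕b23⊕b24⊕b25⊕b26⊕b27⊕b28⊕b29⊕b30⊕b31 = 1⊕1⊕1⊕1⊕1⊕1⊕1⊕0⊕0⊕0⊕0⊕0⊕0⊕0⊕1⊕0 = 0
Syndrome (s16...s1) = 00100 → position 4.

4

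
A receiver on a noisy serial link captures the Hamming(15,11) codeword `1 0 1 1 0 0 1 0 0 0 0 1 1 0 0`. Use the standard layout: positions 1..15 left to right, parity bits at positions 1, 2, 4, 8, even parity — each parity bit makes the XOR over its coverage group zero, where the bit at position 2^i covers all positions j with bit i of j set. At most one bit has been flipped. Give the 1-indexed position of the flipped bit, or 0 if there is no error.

s1: b1⊕b3⊕b5⊕b7⊕b9⊕b11⊕b13⊕b15 = 1⊕1⊕0⊕1⊕0⊕0⊕1⊕0 = 0
s2: b2⊕b3⊕b6⊕b7⊕b10⊕b11⊕b14⊕b15 = 0⊕1⊕0⊕1⊕0⊕0⊕0⊕0 = 0
s4: b4⊕b5⊕b6⊕b7⊕b12⊕b13⊕b14⊕b15 = 1⊕0⊕0⊕1⊕1⊕1⊕0⊕0 = 0
s8: b8⊕b9⊕b10⊕b11⊕b12⊕b13⊕b14⊕b15 = 0⊕0⊕0⊕0⊕1⊕1⊕0⊕0 = 0
Syndrome (s8...s1) = 0000 → position 0 (no error).

0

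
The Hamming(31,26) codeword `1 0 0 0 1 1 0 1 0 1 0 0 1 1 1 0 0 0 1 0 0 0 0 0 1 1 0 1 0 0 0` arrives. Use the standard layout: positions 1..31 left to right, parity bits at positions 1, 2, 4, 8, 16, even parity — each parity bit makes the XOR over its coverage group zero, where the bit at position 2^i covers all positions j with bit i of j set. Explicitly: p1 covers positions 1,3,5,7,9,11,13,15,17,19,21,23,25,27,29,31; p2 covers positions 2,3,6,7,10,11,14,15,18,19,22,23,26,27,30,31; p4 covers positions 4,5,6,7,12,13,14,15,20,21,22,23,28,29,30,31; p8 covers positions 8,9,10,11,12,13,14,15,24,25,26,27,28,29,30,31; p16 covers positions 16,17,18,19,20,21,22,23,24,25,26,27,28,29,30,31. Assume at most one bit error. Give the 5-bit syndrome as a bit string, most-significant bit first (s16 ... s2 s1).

00000

s1: b1⊕b3⊕b5⊕b7⊕b9⊕b11⊕b13⊕b15⊕b17⊕b19⊕b21⊕b23⊕b25⊕b27⊕b29⊕b31 = 1⊕0⊕1⊕0⊕0⊕0⊕1⊕1⊕0⊕1⊕0⊕0⊕1⊕0⊕0⊕0 = 0
s2: b2⊕b3⊕b6⊕b7⊕b10⊕b11⊕b14⊕b15⊕b18⊕b19⊕b22⊕b23⊕b26⊕b27⊕b30⊕b31 = 0⊕0⊕1⊕0⊕1⊕0⊕1⊕1⊕0⊕1⊕0⊕0⊕1⊕0⊕0⊕0 = 0
s4: b4⊕b5⊕b6⊕b7⊕b12⊕b13⊕b14⊕b15⊕b20⊕b21⊕b22⊕b23⊕b28⊕b29⊕b30⊕b31 = 0⊕1⊕1⊕0⊕0⊕1⊕1⊕1⊕0⊕0⊕0⊕0⊕1⊕0⊕0⊕0 = 0
s8: b8⊕b9⊕b10⊕b11⊕b12⊕b13⊕b14⊕b15⊕b24⊕b25⊕b26⊕b27⊕b28⊕b29⊕b30⊕b31 = 1⊕0⊕1⊕0⊕0⊕1⊕1⊕1⊕0⊕1⊕1⊕0⊕1⊕0⊕0⊕0 = 0
s16: b16⊕b17⊕b18⊕b19⊕b20⊕b21⊕b22⊕b23⊕b24⊕b25⊕b26⊕b27⊕b28⊕b29⊕b30⊕b31 = 0⊕0⊕0⊕1⊕0⊕0⊕0⊕0⊕0⊕1⊕1⊕0⊕1⊕0⊕0⊕0 = 0
Syndrome (s16...s1) = 00000 → position 0 (no error).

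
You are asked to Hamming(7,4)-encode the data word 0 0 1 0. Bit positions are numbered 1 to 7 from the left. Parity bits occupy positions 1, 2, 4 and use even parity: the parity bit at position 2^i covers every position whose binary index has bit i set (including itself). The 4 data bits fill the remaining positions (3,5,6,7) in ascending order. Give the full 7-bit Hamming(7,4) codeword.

Place data bits at non-power-of-two positions: b3=0, b5=0, b6=1, b7=0.
p1 = XOR of data positions {3,5,7} = 0⊕0⊕0 = 0
p2 = XOR of data positions {3,6,7} = 0⊕1⊕0 = 1
p4 = XOR of data positions {5,6,7} = 0⊕1⊕0 = 1
Codeword b1..b7 = 0101010

0101010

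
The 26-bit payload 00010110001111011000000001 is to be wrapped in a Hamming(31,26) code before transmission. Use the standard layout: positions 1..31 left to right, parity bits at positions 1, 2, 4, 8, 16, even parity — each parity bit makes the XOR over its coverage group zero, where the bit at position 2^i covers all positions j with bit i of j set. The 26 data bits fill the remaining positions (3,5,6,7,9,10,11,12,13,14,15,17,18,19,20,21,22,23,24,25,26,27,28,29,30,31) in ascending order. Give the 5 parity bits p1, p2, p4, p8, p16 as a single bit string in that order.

Place data bits at non-power-of-two positions: b3=0, b5=0, b6=0, b7=1, b9=0, b10=1, b11=1, b12=0, b13=0, b14=0, b15=1, b17=1, b18=1, b19=1, b20=0, b21=1, b22=1, b23=0, b24=0, b25=0, b26=0, b27=0, b28=0, b29=0, b30=0, b31=1.
p1 = XOR of data positions {3,5,7,9,11,13,15,17,19,21,23,25,27,29,31} = 0⊕0⊕1⊕0⊕1⊕0⊕1⊕1⊕1⊕1⊕0⊕0⊕0⊕0⊕1 = 1
p2 = XOR of data positions {3,6,7,10,11,14,15,18,19,22,23,26,27,30,31} = 0⊕0⊕1⊕1⊕1⊕0⊕1⊕1⊕1⊕1⊕0⊕0⊕0⊕0⊕1 = 0
p4 = XOR of data positions {5,6,7,12,13,14,15,20,21,22,23,28,29,30,31} = 0⊕0⊕1⊕0⊕0⊕0⊕1⊕0⊕1⊕1⊕0⊕0⊕0⊕0⊕1 = 1
p8 = XOR of data positions {9,10,11,12,13,14,15,24,25,26,27,28,29,30,31} = 0⊕1⊕1⊕0⊕0⊕0⊕1⊕0⊕0⊕0⊕0⊕0⊕0⊕0⊕1 = 0
p16 = XOR of data positions {17,18,19,20,21,22,23,24,25,26,27,28,29,30,31} = 1⊕1⊕1⊕0⊕1⊕1⊕0⊕0⊕0⊕0⊕0⊕0⊕0⊕0⊕1 = 0
Parity bits p1,p2,p4,p8,p16 = 10100

10100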